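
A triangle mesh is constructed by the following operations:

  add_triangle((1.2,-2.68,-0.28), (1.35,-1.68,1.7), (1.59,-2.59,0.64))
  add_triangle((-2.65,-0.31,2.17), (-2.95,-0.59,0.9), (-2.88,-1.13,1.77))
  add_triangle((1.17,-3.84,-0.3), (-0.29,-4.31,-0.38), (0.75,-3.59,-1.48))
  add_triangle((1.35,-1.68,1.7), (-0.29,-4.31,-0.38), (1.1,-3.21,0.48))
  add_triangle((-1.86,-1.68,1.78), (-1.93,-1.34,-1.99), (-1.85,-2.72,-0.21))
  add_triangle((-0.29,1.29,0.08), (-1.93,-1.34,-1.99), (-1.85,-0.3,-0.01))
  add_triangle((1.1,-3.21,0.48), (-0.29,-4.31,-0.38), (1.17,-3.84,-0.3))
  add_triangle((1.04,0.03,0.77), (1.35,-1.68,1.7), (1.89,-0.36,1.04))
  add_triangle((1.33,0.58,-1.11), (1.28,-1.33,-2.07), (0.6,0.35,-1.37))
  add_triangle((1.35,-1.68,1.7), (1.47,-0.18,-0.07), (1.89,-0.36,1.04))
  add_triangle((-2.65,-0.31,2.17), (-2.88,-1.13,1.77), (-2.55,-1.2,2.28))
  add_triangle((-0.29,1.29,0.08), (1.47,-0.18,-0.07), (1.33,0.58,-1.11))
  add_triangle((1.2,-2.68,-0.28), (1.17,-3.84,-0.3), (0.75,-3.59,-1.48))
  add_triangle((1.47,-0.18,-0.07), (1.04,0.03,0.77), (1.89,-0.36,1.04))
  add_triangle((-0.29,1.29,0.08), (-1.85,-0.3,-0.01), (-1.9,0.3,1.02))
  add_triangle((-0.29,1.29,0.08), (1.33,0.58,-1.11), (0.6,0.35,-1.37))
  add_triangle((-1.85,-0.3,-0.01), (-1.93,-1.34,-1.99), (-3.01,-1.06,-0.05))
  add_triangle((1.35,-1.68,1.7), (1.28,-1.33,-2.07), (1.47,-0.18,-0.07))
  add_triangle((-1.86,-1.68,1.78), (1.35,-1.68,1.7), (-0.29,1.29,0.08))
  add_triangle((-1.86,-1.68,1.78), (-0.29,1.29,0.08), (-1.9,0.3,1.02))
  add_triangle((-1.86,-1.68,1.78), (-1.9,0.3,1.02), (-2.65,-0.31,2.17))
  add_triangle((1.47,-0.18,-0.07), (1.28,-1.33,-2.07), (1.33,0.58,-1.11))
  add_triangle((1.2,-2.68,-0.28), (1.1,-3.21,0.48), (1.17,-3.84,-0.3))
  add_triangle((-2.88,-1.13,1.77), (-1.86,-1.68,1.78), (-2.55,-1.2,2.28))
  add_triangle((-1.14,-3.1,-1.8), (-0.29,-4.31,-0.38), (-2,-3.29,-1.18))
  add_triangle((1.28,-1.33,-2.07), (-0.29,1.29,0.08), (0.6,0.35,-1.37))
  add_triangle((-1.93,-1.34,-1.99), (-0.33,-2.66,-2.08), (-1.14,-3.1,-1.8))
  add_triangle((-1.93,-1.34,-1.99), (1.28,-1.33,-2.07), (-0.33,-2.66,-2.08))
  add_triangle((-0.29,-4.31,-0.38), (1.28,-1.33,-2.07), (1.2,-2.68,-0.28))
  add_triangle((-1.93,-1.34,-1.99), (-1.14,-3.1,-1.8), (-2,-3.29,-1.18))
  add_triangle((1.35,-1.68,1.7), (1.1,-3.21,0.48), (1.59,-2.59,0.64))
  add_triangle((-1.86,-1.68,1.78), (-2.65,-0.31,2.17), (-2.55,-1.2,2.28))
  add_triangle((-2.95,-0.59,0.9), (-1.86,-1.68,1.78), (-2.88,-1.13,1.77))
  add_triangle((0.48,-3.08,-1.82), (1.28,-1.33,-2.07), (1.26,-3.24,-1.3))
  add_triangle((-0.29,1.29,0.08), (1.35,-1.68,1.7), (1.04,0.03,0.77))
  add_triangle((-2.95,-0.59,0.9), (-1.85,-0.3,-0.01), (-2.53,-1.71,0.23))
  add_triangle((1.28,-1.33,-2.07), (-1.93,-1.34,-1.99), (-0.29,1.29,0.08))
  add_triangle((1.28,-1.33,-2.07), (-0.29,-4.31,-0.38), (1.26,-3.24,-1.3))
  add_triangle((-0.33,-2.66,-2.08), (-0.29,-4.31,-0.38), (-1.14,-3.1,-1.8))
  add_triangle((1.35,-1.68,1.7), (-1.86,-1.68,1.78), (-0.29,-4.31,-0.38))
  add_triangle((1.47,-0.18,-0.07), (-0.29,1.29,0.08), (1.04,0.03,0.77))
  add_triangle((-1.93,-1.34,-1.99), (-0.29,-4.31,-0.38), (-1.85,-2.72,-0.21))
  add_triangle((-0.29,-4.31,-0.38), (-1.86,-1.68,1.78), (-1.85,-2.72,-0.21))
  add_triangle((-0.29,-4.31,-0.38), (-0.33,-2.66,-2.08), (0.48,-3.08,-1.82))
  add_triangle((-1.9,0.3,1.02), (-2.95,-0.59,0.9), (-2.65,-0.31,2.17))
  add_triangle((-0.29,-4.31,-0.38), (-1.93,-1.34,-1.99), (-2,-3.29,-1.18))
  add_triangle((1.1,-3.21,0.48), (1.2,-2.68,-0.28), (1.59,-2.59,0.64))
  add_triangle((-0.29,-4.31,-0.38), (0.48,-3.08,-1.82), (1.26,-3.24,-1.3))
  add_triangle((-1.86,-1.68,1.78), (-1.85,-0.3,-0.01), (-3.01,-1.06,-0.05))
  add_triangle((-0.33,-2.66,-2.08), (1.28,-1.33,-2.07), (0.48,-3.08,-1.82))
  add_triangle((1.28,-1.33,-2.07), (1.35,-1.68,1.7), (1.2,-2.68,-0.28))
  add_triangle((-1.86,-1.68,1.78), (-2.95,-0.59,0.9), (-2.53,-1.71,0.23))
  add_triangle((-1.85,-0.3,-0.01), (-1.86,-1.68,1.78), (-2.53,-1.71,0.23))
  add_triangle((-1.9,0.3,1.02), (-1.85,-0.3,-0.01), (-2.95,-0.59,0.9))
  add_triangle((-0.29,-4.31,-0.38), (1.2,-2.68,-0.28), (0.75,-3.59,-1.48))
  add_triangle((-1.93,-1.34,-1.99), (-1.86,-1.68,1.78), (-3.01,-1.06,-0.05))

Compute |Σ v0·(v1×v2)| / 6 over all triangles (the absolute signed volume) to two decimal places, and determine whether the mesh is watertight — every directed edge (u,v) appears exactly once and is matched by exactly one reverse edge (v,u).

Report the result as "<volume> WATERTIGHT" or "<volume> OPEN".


36.22 WATERTIGHT

Per-triangle v0·(v1×v2)/6:
  t1: -0.1173
  t2: +0.4673
  t3: +1.2213
  t4: +0.9452
  t5: +1.4953
  t6: +0.7902
  t7: +0.7464
  t8: +0.1574
  t9: +0.3834
  t10: +0.3638
  t11: +0.3015
  t12: +0.3337
  t13: +0.3099
  t14: +0.0694
  t15: +0.4094
  t16: +0.2698
  t17: +0.3384
  t18: +1.2527
  t19: +1.2619
  t20: +0.2606
  t21: -0.2868
  t22: +0.6665
  t23: +0.1848
  t24: +0.2641
  t25: +1.3551
  t26: -0.0035
  t27: +0.8035
  t28: +1.4090
  t29: +1.8932
  t30: +1.0371
  t31: +0.4398
  t32: -0.0216
  t33: +0.2430
  t34: +0.8361
  t35: +0.2455
  t36: +0.3587
  t37: +1.3556
  t38: -1.0754
  t39: +1.0691
  t40: +4.3456
  t41: +0.2493
  t42: +2.2809
  t43: +2.2714
  t44: +1.0790
  t45: +0.4076
  t46: -1.2154
  t47: +0.2939
  t48: +1.1432
  t49: +0.3300
  t50: +0.7706
  t51: +1.0890
  t52: +1.0663
  t53: -0.6138
  t54: +0.2072
  t55: -1.1225
  t56: +1.6067
Σ = +36.2230 → |volume| = 36.22

Directed edges: 168 total, each appears once with its reverse present → watertight.


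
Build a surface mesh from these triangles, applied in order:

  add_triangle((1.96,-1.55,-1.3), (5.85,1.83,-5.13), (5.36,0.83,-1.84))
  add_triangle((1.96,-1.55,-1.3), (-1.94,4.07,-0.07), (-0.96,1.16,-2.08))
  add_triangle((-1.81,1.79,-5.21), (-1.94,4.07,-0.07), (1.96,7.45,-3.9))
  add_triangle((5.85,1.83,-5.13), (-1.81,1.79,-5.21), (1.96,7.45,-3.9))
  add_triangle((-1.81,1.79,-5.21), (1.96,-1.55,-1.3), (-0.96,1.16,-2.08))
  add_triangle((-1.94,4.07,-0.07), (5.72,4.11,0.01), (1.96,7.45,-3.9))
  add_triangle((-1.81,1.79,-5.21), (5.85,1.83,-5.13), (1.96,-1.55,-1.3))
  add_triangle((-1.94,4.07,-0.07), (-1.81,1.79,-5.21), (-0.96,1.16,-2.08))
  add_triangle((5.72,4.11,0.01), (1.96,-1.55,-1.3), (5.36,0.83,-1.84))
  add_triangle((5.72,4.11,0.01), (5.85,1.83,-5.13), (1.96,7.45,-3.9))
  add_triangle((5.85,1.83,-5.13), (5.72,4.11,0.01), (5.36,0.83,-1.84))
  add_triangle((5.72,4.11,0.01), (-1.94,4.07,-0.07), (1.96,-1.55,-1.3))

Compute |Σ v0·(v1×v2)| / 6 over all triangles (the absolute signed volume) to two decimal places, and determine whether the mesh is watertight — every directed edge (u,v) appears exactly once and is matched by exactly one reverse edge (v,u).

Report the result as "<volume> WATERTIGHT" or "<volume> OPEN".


Per-triangle v0·(v1×v2)/6:
  t1: +5.6868
  t2: -2.0728
  t3: +21.8098
  t4: +40.2991
  t5: -0.5211
  t6: +19.9492
  t7: +13.3737
  t8: +0.0931
  t9: +1.4614
  t10: +38.4384
  t11: +10.6211
  t12: -6.9774
Σ = +142.1613 → |volume| = 142.16

Directed edges: 36 total, each appears once with its reverse present → watertight.

142.16 WATERTIGHT


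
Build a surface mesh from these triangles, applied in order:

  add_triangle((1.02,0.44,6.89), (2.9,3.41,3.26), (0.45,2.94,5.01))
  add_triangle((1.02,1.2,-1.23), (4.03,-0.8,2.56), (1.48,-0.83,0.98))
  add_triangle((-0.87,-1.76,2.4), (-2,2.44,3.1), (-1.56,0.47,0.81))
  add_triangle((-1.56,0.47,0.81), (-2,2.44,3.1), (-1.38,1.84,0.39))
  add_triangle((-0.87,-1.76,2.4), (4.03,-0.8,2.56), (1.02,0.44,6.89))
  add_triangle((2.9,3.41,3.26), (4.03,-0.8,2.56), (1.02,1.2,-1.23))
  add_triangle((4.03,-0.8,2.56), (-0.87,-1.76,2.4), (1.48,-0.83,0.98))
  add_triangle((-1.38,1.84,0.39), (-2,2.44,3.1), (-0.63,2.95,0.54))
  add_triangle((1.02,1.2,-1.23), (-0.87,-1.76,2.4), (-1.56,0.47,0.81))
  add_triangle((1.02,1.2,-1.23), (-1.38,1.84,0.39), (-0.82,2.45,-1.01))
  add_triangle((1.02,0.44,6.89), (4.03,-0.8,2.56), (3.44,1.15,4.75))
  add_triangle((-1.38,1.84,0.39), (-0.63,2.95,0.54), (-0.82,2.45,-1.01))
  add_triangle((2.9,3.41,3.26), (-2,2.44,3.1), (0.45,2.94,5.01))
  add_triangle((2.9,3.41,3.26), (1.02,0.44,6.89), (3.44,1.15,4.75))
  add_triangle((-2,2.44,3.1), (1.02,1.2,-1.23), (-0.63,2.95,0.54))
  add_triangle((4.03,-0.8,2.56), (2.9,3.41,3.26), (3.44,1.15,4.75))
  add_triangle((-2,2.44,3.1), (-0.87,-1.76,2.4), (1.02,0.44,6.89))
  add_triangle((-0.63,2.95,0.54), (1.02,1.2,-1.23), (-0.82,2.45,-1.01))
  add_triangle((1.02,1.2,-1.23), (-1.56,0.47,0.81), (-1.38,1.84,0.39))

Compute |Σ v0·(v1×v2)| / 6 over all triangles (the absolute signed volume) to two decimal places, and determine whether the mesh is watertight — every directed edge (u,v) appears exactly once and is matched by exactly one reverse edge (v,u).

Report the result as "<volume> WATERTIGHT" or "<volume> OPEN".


Per-triangle v0·(v1×v2)/6:
  t1: +8.3456
  t2: +0.6388
  t3: +2.0146
  t4: +0.9194
  t5: +9.3772
  t6: +6.3629
  t7: +1.0117
  t8: +1.2490
  t9: -0.3953
  t10: -0.4373
  t11: +6.5777
  t12: +0.7156
  t13: +4.1995
  t14: +7.7123
  t15: +0.6109
  t16: +5.1206
  t17: +8.5571
  t18: +1.1267
  t19: +0.1314
Σ = +63.8383 → |volume| = 63.84

Directed edges: 57 total; 9 unmatched, e.g. (0.45,2.94,5.01)→(1.02,0.44,6.89) → open.

63.84 OPEN


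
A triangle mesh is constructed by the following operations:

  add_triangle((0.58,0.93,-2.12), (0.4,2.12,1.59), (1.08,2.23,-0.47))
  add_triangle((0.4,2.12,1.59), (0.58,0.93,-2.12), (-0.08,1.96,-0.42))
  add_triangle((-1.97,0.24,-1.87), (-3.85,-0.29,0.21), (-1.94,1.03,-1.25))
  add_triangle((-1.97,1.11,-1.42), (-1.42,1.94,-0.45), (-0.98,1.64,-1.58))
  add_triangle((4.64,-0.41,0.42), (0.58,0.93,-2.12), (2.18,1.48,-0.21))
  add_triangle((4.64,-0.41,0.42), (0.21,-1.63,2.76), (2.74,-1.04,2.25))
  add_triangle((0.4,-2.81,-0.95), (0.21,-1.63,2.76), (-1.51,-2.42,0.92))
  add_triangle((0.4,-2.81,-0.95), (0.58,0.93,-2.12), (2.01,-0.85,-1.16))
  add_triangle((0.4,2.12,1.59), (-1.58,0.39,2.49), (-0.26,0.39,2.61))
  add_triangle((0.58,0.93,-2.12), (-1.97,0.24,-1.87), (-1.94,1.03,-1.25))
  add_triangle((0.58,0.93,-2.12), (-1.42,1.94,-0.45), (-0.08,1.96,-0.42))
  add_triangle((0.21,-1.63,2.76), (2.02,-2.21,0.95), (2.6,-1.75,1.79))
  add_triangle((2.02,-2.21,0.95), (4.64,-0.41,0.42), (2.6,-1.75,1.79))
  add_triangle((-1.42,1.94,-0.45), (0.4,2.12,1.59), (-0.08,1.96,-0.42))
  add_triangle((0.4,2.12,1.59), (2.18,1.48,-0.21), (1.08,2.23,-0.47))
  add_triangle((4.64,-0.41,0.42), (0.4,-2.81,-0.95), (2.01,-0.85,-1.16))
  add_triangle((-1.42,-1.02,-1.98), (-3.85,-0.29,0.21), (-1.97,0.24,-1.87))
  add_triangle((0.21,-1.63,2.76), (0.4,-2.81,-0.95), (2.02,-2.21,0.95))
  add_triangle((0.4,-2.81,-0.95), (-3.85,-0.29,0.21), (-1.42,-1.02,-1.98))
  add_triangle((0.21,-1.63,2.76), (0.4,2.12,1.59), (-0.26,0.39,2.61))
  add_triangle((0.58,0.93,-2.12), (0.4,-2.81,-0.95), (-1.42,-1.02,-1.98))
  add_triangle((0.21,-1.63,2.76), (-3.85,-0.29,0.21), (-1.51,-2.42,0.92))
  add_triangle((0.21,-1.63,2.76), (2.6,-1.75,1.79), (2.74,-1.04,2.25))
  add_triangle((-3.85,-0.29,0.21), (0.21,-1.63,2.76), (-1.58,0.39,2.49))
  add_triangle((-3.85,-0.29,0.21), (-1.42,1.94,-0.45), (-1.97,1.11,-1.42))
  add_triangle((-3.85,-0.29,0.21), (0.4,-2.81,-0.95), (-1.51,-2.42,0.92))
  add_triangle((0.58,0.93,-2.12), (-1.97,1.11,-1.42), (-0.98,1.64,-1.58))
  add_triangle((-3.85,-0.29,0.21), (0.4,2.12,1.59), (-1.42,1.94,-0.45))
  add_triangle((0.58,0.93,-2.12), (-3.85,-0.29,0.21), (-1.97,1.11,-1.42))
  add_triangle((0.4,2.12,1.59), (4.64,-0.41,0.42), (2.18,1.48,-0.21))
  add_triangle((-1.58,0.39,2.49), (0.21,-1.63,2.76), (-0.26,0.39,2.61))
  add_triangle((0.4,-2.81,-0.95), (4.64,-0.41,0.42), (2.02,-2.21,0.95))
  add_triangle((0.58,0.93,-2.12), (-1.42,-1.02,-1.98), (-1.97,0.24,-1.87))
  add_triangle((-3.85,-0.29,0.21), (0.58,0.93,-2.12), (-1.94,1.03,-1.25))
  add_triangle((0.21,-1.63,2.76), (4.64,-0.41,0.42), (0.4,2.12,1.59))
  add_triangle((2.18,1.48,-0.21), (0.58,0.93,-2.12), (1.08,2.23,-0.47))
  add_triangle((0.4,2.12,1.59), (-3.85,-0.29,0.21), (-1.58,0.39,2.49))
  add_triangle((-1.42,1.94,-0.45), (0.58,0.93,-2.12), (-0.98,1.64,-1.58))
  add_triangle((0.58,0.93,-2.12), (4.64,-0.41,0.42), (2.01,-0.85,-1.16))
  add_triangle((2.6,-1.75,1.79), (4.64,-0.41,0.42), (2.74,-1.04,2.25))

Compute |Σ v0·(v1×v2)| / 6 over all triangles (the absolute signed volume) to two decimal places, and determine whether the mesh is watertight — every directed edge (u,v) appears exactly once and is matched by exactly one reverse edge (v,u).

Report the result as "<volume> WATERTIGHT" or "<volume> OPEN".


68.08 WATERTIGHT

Per-triangle v0·(v1×v2)/6:
  t1: +0.3501
  t2: +0.7179
  t3: +1.1545
  t4: +0.5318
  t5: +2.5010
  t6: -0.8036
  t7: +2.8578
  t8: +1.8625
  t9: +1.0950
  t10: +0.8902
  t11: +0.8482
  t12: +1.2481
  t13: +1.5405
  t14: +0.8899
  t15: +1.1314
  t16: +2.3666
  t17: +1.6713
  t18: +2.6621
  t19: +3.2057
  t20: +0.8932
  t21: +2.3300
  t22: +3.2167
  t23: +1.1460
  t24: +3.4438
  t25: +1.5804
  t26: +2.9001
  t27: +0.5460
  t28: +2.8244
  t29: +0.8176
  t30: +2.6888
  t31: +1.1796
  t32: +3.1955
  t33: +1.2537
  t34: -0.8050
  t35: +6.5050
  t36: +1.0512
  t37: +2.6971
  t38: +0.3533
  t39: +2.1480
  t40: +1.3944
Σ = +68.0810 → |volume| = 68.08

Directed edges: 120 total, each appears once with its reverse present → watertight.


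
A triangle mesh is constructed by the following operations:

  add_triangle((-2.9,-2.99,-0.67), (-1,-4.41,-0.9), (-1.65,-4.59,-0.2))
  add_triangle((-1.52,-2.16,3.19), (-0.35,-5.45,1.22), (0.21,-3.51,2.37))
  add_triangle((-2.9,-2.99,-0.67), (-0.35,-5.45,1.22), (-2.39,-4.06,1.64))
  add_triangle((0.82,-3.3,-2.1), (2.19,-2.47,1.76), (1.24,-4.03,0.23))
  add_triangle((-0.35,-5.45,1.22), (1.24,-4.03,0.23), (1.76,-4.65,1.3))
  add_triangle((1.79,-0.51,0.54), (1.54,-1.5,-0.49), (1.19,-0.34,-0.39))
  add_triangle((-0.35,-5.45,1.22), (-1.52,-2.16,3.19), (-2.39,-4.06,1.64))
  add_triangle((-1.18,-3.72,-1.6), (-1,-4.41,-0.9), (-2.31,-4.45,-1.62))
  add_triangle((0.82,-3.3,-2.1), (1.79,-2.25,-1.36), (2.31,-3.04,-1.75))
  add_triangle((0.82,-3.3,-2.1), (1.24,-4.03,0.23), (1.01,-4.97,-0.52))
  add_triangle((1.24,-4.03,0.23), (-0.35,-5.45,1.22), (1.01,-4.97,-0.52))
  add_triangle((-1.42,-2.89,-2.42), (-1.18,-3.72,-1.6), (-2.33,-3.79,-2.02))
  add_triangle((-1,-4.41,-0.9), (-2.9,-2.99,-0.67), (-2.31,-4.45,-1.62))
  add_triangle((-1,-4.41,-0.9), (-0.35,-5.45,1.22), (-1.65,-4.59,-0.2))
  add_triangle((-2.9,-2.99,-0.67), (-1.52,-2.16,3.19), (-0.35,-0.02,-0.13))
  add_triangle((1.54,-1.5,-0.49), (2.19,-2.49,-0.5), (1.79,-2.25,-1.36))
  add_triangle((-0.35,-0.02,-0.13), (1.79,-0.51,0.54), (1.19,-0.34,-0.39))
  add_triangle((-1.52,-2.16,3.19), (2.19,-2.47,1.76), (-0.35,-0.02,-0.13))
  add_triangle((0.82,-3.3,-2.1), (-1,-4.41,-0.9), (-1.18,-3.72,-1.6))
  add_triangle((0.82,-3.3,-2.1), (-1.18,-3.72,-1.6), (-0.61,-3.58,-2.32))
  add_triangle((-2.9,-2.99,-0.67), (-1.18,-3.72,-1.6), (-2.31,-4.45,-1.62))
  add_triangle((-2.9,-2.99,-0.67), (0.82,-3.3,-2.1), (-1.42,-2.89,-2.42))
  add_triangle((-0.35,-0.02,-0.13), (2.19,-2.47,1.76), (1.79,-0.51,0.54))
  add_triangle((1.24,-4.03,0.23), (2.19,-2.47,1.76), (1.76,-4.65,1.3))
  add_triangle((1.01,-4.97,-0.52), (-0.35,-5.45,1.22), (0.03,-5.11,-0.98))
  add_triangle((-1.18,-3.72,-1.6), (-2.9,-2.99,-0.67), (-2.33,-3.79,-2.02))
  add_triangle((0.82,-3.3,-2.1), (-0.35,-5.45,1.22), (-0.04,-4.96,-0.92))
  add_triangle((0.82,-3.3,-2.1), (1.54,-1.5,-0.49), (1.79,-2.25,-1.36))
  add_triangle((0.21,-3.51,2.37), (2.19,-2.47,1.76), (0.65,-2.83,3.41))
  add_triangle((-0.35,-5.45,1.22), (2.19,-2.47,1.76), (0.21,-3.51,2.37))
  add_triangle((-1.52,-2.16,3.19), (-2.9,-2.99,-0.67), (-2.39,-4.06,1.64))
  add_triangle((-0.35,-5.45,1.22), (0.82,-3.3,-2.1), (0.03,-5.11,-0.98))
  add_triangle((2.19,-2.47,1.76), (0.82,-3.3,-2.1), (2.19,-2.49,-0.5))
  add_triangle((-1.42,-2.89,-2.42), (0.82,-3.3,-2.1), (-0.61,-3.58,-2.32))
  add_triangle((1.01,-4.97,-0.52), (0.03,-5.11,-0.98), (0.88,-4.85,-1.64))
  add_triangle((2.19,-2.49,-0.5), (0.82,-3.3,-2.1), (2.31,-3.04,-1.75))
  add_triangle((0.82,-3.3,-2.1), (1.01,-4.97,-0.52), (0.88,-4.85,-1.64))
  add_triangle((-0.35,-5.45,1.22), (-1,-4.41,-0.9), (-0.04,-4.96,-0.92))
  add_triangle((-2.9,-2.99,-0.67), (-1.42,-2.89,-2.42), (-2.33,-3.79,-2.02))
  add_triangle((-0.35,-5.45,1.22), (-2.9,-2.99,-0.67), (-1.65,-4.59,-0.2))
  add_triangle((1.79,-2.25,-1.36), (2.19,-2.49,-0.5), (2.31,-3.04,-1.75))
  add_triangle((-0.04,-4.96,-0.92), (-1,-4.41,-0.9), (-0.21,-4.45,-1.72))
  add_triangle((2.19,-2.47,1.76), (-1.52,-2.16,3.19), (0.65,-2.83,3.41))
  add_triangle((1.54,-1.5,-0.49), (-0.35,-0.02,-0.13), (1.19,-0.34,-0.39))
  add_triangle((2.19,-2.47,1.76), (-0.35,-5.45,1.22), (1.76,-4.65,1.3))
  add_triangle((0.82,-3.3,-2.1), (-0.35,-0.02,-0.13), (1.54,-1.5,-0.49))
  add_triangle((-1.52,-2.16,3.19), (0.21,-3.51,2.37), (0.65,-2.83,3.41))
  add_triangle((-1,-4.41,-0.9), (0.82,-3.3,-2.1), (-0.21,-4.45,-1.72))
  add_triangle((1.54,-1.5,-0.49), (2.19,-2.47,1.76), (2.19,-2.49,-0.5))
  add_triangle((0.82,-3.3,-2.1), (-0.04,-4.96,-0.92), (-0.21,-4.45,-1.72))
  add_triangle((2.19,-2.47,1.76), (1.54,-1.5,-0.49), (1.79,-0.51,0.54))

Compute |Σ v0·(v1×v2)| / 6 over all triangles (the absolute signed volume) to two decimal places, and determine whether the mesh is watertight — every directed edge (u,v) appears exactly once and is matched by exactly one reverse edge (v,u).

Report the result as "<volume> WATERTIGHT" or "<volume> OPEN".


46.11 OPEN

Per-triangle v0·(v1×v2)/6:
  t1: +1.2300
  t2: +3.0581
  t3: +4.3888
  t4: +1.9854
  t5: +1.6095
  t6: +0.2369
  t7: +4.3172
  t8: +0.6279
  t9: +0.0635
  t10: +0.6926
  t11: +1.4111
  t12: +0.7013
  t13: +1.1054
  t14: +1.5239
  t15: +0.5693
  t16: +0.0980
  t17: -0.0267
  t18: -0.4539
  t19: +1.3220
  t20: +0.6812
  t21: +0.0126
  t22: -2.6136
  t23: -0.0527
  t24: +0.6357
  t25: +2.0331
  t26: +0.9025
  t27: +1.1849
  t28: -0.2684
  t29: +1.7651
  t30: +2.9024
  t31: +2.1032
  t32: -1.0673
  t33: +1.9391
  t34: +0.4299
  t35: +0.9071
  t36: +0.7678
  t37: +0.2936
  t38: +1.7994
  t39: +0.3819
  t40: +1.3706
  t41: +0.0478
  t42: +0.7014
  t43: -0.7070
  t44: +0.0518
  t45: +1.7044
  t46: -0.0154
  t47: +1.9333
  t48: -0.0980
  t49: +0.2080
  t50: +0.8403
  t51: +0.8738
Σ = +46.1091 → |volume| = 46.11

Directed edges: 153 total; 9 unmatched, e.g. (-1.42,-2.89,-2.42)→(-1.18,-3.72,-1.6) → open.


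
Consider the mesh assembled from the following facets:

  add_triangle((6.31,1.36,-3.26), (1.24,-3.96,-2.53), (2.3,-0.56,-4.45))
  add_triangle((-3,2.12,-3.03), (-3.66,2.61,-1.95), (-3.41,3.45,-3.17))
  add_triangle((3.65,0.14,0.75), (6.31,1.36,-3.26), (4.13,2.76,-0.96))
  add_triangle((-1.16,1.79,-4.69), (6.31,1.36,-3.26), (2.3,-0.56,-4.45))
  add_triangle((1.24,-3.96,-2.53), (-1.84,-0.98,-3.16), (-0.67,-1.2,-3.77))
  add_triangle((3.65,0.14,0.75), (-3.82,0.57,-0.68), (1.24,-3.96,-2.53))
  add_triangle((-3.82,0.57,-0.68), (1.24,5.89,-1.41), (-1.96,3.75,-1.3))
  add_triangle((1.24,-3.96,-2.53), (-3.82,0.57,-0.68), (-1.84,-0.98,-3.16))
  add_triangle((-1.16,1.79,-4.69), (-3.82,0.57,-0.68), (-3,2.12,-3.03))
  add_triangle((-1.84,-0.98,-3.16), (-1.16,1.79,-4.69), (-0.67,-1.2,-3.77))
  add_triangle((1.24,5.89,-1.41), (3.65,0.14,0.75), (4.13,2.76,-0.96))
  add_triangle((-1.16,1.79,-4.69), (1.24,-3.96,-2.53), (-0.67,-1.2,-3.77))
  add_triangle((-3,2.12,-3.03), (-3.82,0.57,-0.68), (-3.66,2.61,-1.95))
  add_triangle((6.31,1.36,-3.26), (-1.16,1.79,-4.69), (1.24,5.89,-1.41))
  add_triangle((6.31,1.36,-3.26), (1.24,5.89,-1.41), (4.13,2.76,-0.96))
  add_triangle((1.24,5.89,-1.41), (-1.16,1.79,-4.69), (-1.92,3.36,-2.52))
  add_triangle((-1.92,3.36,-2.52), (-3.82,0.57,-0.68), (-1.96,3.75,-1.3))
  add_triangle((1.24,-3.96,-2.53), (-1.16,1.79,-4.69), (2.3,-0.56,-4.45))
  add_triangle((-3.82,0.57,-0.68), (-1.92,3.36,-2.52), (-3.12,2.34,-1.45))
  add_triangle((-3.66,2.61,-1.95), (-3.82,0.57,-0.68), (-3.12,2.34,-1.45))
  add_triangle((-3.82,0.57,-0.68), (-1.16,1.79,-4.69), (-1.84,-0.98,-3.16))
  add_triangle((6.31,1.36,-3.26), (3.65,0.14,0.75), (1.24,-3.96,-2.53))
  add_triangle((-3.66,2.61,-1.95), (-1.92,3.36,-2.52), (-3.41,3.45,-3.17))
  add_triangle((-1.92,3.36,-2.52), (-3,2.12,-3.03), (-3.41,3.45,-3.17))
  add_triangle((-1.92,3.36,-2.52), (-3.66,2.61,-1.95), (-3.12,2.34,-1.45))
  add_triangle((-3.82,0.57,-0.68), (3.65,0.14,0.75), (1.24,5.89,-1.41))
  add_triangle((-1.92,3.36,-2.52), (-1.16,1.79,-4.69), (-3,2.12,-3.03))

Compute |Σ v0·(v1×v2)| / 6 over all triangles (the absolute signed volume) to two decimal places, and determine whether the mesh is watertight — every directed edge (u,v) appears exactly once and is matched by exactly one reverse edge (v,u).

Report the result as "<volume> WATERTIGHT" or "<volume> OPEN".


136.01 OPEN

Per-triangle v0·(v1×v2)/6:
  t1: +12.4029
  t2: +0.9052
  t3: +5.9813
  t4: +12.8703
  t5: +2.5066
  t6: -0.9580
  t7: +0.0889
  t8: +4.6104
  t9: +2.2043
  t10: +2.6317
  t11: +3.7934
  t12: +2.8380
  t13: +1.8972
  t14: +29.6264
  t15: +8.4535
  t16: +8.4029
  t17: +2.9338
  t18: +9.7994
  t19: -0.8489
  t20: +0.3741
  t21: +6.4970
  t22: +13.0026
  t23: +0.7134
  t24: +0.5766
  t25: +0.3629
  t26: +1.0986
  t27: +3.2423
Σ = +136.0067 → |volume| = 136.01

Directed edges: 81 total; 3 unmatched, e.g. (1.24,5.89,-1.41)→(-1.96,3.75,-1.3) → open.


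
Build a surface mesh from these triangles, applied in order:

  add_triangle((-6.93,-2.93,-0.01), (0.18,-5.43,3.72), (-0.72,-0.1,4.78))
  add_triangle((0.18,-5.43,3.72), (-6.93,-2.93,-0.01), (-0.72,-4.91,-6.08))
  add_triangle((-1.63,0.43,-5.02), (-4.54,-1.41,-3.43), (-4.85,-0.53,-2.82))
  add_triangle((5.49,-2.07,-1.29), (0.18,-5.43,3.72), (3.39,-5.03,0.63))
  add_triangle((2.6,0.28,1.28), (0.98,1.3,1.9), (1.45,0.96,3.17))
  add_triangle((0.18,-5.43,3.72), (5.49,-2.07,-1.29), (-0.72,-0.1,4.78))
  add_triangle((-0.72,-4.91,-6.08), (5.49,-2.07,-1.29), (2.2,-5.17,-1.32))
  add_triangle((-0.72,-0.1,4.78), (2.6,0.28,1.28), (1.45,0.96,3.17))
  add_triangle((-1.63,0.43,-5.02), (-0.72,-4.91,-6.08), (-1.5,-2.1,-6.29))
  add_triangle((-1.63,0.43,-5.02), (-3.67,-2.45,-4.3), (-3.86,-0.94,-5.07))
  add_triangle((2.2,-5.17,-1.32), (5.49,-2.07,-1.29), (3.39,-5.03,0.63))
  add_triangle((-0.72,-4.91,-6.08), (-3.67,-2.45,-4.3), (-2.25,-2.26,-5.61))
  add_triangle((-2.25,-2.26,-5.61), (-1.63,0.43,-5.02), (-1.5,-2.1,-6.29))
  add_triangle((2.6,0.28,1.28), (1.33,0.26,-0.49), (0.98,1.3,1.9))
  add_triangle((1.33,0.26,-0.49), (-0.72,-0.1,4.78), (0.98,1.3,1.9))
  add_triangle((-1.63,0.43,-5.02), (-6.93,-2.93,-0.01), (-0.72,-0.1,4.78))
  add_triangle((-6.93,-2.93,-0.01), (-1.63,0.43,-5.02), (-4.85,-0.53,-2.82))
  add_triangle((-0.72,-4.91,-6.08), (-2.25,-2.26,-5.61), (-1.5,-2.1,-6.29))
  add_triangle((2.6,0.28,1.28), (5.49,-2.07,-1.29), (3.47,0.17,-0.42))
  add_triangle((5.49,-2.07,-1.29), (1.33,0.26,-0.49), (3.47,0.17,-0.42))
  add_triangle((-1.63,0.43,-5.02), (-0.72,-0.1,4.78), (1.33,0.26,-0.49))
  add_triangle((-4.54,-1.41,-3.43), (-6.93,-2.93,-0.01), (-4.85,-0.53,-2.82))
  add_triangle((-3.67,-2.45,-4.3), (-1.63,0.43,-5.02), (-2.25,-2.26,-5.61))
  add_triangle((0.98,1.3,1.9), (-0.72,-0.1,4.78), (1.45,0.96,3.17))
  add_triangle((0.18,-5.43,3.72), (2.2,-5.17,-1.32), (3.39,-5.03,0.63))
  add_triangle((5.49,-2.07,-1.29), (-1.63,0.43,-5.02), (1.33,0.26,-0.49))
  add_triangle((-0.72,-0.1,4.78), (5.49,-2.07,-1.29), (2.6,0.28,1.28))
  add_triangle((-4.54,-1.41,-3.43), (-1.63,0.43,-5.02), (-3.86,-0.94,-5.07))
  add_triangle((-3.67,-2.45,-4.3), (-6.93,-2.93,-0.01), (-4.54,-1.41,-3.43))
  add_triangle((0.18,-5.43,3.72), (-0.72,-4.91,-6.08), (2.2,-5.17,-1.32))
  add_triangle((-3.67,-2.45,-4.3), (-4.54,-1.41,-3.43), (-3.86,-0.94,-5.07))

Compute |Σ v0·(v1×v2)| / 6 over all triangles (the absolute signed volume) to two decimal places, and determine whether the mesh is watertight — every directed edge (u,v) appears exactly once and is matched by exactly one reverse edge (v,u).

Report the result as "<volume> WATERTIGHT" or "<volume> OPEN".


Per-triangle v0·(v1×v2)/6:
  t1: +31.2835
  t2: +58.4464
  t3: +3.3967
  t4: +5.9164
  t5: +0.7775
  t6: +21.3435
  t7: +21.0116
  t8: +1.8124
  t9: +0.3046
  t10: +2.6056
  t11: +8.4225
  t12: +5.6291
  t13: +2.1895
  t14: +0.6643
  t15: -1.0888
  t16: +7.3648
  t17: -5.1761
  t18: +3.0503
  t19: +2.1019
  t20: +0.5155
  t21: +0.8000
  t22: +4.3571
  t23: +4.2034
  t24: +1.0220
  t25: +9.0125
  t26: +3.7945
  t27: +5.9599
  t28: +0.7838
  t29: +6.0794
  t30: +21.2219
  t31: +2.4343
Σ = +230.2399 → |volume| = 230.24

Directed edges: 93 total; 9 unmatched, e.g. (-6.93,-2.93,-0.01)→(-0.72,-4.91,-6.08) → open.

230.24 OPEN


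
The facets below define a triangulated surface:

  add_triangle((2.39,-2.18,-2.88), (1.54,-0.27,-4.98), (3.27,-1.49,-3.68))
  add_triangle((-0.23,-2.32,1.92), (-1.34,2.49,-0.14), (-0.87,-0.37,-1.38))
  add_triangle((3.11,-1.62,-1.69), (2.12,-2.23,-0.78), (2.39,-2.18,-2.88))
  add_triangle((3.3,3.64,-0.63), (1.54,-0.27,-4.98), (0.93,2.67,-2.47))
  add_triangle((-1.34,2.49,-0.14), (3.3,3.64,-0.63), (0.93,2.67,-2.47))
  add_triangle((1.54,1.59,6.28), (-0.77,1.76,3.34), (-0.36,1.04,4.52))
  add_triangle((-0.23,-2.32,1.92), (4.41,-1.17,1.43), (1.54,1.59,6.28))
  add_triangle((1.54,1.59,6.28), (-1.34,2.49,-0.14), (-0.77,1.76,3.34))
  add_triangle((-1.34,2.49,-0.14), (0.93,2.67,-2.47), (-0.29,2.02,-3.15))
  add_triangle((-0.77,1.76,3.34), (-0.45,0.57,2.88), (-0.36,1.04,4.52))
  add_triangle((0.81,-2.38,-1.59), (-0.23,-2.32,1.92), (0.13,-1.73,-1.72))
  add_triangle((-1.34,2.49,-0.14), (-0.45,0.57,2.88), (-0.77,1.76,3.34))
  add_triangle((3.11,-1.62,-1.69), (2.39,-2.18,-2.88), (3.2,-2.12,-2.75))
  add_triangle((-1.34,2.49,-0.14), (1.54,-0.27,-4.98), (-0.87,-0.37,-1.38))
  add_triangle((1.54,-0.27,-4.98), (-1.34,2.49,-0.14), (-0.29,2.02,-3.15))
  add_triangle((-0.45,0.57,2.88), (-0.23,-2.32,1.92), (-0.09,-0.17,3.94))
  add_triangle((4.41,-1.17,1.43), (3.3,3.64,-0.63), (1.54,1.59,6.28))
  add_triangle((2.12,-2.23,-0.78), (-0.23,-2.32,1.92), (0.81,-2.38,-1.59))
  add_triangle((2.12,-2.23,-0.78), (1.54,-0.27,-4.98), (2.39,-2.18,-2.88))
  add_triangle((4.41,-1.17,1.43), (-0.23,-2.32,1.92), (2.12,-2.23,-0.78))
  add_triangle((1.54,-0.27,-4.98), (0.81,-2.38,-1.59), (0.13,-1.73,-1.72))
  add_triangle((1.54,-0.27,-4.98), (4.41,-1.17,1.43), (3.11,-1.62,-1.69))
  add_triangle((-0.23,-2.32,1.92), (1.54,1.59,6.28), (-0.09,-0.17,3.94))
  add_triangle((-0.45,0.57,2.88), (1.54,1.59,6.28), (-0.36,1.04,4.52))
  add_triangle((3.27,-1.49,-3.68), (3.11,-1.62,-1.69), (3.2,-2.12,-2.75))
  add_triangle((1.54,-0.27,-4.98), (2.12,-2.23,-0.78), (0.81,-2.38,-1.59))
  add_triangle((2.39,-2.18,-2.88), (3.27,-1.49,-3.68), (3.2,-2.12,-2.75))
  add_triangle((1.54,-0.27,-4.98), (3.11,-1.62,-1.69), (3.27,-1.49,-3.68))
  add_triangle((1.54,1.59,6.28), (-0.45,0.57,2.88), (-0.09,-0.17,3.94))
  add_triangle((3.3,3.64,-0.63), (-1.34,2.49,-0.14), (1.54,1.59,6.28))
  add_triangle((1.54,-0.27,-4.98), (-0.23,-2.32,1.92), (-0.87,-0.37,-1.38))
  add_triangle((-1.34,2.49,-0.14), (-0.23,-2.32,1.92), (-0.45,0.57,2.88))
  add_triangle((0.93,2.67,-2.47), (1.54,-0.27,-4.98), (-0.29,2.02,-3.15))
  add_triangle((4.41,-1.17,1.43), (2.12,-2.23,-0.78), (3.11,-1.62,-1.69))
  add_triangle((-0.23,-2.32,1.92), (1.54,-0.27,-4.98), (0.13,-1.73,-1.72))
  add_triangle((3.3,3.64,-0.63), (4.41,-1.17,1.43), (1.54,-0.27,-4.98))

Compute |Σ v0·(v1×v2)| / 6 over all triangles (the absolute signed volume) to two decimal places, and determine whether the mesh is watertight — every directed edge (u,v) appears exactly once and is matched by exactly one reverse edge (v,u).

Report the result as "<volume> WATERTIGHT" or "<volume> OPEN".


123.06 WATERTIGHT

Per-triangle v0·(v1×v2)/6:
  t1: +1.9753
  t2: +1.6535
  t3: +1.1029
  t4: +6.7197
  t5: +4.6452
  t6: +1.5789
  t7: +13.0463
  t8: +2.9508
  t9: +2.2152
  t10: +0.2000
  t11: +0.8597
  t12: +0.4185
  t13: +0.1187
  t14: +3.0271
  t15: -0.1052
  t16: +0.6493
  t17: +21.6827
  t18: +2.1604
  t19: -0.4334
  t20: +5.0127
  t21: +1.1976
  t22: +3.4762
  t23: +2.2456
  t24: +0.1183
  t25: +0.5588
  t26: +2.9990
  t27: +0.5748
  t28: +0.0668
  t29: +1.2370
  t30: +14.3237
  t31: +2.6982
  t32: +1.6804
  t33: +3.2441
  t34: +2.4500
  t35: -1.3027
  t36: +18.0123
Σ = +123.0582 → |volume| = 123.06

Directed edges: 108 total, each appears once with its reverse present → watertight.


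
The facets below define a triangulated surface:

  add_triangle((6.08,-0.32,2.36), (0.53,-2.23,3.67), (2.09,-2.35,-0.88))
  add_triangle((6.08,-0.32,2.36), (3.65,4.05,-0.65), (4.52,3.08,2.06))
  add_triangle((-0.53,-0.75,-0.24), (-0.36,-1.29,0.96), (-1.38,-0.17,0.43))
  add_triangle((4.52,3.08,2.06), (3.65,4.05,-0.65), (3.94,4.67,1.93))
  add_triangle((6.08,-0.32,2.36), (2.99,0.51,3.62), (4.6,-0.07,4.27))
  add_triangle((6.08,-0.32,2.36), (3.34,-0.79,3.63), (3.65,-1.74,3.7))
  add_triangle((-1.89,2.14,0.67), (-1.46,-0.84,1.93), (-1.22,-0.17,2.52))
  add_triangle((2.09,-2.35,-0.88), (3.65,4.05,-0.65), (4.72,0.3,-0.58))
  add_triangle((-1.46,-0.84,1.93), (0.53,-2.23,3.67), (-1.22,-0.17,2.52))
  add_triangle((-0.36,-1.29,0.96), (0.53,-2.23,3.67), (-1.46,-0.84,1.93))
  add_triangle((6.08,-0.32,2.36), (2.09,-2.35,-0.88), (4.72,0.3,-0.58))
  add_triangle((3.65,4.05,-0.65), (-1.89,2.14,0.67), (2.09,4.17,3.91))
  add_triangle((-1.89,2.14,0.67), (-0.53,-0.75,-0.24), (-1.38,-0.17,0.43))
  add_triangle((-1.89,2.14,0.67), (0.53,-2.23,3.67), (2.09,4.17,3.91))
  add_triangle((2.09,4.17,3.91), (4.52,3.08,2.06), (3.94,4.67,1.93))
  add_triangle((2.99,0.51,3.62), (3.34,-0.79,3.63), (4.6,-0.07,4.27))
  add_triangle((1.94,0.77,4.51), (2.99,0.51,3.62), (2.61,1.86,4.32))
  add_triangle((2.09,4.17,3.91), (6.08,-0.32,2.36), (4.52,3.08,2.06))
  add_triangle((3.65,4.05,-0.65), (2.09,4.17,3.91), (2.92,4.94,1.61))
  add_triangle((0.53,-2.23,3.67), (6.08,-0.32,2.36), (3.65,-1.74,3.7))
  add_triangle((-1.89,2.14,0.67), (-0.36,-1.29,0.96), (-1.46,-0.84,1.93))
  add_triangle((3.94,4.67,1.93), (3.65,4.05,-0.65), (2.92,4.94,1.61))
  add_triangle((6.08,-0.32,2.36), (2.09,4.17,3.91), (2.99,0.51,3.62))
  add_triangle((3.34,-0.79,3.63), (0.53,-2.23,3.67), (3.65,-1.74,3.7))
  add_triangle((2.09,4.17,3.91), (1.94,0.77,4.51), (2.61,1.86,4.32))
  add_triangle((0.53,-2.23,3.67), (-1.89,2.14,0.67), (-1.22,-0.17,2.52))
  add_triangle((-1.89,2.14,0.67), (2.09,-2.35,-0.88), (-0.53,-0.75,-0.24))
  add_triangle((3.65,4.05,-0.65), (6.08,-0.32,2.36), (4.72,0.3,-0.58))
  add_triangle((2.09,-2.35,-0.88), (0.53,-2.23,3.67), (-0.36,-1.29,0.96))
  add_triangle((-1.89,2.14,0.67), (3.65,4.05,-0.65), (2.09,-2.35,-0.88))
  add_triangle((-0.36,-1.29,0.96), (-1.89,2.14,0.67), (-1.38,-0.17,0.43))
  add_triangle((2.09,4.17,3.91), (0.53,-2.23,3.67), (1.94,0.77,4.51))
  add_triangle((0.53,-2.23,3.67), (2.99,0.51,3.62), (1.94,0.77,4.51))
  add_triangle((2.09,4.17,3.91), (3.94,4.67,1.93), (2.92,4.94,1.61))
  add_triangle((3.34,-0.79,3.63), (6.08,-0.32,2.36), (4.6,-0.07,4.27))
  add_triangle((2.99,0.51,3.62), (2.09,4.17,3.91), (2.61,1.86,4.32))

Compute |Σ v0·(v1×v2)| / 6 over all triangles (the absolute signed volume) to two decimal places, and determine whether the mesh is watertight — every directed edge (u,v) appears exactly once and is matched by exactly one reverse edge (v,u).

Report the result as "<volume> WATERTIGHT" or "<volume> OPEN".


Per-triangle v0·(v1×v2)/6:
  t1: +11.6374
  t2: +8.2621
  t3: +0.2496
  t4: +3.6181
  t5: +1.2512
  t6: +2.2392
  t7: +0.9492
  t8: +2.2652
  t9: +1.1253
  t10: +0.8530
  t11: +6.4150
  t12: +10.6623
  t13: +0.2083
  t14: +10.3312
  t15: +4.1451
  t16: +0.7041
  t17: +1.2699
  t18: +9.0933
  t19: -2.0301
  t20: -0.3389
  t21: +0.1016
  t22: +2.3351
  t23: +8.5710
  t24: +1.8226
  t25: +1.6347
  t26: +0.8135
  t27: +0.0614
  t28: +9.2203
  t29: +1.8382
  t30: +0.3619
  t31: +0.4859
  t32: +1.8845
  t33: +3.1618
  t34: +2.6034
  t35: +1.9533
  t36: +1.2319
Σ = +110.9919 → |volume| = 110.99

Directed edges: 108 total; 6 unmatched, e.g. (-0.53,-0.75,-0.24)→(-0.36,-1.29,0.96) → open.

110.99 OPEN


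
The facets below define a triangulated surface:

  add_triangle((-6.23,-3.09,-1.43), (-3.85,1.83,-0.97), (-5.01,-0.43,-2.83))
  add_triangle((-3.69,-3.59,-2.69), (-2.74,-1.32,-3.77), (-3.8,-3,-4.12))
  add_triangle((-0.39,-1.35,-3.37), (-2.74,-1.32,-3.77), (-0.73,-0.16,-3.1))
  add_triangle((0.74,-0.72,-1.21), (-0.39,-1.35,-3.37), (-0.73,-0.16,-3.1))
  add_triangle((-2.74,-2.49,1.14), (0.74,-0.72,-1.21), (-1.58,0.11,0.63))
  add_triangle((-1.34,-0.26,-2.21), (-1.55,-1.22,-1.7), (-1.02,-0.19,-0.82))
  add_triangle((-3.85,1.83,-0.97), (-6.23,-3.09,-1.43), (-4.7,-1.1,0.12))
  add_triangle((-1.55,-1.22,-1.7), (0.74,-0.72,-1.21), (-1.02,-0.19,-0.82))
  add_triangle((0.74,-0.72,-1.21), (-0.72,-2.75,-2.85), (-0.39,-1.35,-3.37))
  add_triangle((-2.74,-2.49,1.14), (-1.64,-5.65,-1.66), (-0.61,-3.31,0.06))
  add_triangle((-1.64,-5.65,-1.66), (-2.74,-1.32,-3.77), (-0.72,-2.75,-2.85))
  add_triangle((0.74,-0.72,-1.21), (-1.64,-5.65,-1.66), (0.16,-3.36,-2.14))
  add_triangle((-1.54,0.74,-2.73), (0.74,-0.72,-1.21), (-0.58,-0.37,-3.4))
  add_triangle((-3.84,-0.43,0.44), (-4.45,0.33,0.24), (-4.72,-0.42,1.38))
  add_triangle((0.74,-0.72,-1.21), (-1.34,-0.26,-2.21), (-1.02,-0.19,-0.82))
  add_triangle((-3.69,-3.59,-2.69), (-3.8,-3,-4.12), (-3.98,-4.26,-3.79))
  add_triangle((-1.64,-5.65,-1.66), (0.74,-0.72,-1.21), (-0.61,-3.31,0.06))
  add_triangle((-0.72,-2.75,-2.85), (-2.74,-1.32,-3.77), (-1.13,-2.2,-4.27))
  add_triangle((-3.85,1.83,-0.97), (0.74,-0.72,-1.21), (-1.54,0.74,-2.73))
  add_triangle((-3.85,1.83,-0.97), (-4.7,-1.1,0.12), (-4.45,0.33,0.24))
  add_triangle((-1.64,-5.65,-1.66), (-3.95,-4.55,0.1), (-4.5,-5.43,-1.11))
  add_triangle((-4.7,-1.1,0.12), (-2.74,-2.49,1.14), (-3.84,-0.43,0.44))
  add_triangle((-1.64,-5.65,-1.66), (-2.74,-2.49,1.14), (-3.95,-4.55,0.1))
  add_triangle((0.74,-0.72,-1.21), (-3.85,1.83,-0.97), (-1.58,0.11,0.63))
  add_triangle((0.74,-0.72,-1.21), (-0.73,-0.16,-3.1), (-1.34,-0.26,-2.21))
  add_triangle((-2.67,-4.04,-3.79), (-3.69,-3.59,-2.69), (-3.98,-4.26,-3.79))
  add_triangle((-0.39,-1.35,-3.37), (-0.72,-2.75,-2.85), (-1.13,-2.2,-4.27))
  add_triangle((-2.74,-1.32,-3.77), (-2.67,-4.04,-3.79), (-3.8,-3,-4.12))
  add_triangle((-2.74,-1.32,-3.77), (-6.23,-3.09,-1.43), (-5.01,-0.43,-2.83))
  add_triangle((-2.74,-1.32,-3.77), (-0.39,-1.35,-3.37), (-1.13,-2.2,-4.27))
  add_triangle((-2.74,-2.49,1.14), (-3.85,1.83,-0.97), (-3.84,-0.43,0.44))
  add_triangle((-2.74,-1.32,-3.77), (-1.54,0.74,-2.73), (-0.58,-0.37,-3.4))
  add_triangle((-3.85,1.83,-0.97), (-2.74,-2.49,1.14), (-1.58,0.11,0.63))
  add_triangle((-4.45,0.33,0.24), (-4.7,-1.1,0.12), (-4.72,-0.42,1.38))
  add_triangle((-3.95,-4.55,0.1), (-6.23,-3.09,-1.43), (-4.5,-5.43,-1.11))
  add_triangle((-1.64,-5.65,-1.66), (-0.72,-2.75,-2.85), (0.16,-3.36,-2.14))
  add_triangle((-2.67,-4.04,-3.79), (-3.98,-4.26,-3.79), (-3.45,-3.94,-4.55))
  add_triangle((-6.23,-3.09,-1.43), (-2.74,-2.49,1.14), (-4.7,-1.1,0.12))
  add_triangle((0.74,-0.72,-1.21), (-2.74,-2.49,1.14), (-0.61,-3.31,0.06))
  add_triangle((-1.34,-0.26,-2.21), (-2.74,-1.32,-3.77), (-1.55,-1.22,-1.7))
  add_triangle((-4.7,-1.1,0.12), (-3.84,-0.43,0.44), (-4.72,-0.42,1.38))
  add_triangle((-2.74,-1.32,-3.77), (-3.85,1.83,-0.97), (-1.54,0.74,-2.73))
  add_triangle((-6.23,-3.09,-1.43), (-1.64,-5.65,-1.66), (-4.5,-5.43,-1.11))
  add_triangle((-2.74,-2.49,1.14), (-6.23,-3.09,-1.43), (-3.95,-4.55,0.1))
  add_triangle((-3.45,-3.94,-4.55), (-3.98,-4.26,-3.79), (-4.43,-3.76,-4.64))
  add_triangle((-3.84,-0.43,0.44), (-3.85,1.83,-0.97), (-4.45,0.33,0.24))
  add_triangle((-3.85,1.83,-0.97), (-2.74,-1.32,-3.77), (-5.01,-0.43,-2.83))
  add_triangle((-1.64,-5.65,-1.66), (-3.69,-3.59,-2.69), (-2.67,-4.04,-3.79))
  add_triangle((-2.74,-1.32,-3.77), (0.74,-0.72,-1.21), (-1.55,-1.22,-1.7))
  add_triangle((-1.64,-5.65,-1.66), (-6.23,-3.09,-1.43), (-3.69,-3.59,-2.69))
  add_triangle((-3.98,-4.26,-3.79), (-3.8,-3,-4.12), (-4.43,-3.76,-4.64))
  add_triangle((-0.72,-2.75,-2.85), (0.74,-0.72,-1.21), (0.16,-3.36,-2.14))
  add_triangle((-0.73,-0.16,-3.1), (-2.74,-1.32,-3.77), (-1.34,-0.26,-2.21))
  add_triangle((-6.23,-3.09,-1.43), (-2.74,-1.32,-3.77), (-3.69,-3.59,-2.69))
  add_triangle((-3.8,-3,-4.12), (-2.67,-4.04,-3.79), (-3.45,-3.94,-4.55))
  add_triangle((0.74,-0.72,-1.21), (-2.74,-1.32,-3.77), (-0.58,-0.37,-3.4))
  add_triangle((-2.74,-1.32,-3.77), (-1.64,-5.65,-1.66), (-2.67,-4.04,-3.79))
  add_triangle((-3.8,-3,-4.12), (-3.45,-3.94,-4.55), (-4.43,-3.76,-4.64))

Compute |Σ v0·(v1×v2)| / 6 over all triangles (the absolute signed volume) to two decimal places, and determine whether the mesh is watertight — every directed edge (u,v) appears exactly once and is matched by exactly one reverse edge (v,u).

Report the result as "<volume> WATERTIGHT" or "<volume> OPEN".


Per-triangle v0·(v1×v2)/6:
  t1: +6.3393
  t2: +0.3573
  t3: +1.3601
  t4: +0.4857
  t5: -0.6542
  t6: +0.1785
  t7: +4.7652
  t8: -0.2195
  t9: +0.8465
  t10: +2.5795
  t11: +4.7812
  t12: -0.0372
  t13: +0.1980
  t14: -0.4636
  t15: -0.1620
  t16: +0.7029
  t17: +1.2525
  t18: +1.5740
  t19: -0.5606
  t20: +1.4181
  t21: +2.7543
  t22: +0.8881
  t23: +1.9045
  t24: -0.8173
  t25: -0.3557
  t26: +0.3485
  t27: +0.4671
  t28: +1.4560
  t29: +6.6340
  t30: +0.7013
  t31: -0.7763
  t32: +1.7861
  t33: +1.7489
  t34: +1.2853
  t35: +3.5502
  t36: +2.0981
  t37: +0.7871
  t38: +3.6691
  t39: -1.0120
  t40: -0.0030
  t41: -0.2790
  t42: +3.9567
  t43: +3.8751
  t44: +3.5765
  t45: +0.8927
  t46: -0.3575
  t47: +2.9176
  t48: +4.1849
  t49: +0.6943
  t50: +6.9102
  t51: -0.0281
  t52: +0.7922
  t53: +0.3369
  t54: +5.8142
  t55: -0.3010
  t56: +1.1870
  t57: -1.0083
  t58: +0.2602
Σ = +85.2806 → |volume| = 85.28

Directed edges: 174 total, each appears once with its reverse present → watertight.

85.28 WATERTIGHT


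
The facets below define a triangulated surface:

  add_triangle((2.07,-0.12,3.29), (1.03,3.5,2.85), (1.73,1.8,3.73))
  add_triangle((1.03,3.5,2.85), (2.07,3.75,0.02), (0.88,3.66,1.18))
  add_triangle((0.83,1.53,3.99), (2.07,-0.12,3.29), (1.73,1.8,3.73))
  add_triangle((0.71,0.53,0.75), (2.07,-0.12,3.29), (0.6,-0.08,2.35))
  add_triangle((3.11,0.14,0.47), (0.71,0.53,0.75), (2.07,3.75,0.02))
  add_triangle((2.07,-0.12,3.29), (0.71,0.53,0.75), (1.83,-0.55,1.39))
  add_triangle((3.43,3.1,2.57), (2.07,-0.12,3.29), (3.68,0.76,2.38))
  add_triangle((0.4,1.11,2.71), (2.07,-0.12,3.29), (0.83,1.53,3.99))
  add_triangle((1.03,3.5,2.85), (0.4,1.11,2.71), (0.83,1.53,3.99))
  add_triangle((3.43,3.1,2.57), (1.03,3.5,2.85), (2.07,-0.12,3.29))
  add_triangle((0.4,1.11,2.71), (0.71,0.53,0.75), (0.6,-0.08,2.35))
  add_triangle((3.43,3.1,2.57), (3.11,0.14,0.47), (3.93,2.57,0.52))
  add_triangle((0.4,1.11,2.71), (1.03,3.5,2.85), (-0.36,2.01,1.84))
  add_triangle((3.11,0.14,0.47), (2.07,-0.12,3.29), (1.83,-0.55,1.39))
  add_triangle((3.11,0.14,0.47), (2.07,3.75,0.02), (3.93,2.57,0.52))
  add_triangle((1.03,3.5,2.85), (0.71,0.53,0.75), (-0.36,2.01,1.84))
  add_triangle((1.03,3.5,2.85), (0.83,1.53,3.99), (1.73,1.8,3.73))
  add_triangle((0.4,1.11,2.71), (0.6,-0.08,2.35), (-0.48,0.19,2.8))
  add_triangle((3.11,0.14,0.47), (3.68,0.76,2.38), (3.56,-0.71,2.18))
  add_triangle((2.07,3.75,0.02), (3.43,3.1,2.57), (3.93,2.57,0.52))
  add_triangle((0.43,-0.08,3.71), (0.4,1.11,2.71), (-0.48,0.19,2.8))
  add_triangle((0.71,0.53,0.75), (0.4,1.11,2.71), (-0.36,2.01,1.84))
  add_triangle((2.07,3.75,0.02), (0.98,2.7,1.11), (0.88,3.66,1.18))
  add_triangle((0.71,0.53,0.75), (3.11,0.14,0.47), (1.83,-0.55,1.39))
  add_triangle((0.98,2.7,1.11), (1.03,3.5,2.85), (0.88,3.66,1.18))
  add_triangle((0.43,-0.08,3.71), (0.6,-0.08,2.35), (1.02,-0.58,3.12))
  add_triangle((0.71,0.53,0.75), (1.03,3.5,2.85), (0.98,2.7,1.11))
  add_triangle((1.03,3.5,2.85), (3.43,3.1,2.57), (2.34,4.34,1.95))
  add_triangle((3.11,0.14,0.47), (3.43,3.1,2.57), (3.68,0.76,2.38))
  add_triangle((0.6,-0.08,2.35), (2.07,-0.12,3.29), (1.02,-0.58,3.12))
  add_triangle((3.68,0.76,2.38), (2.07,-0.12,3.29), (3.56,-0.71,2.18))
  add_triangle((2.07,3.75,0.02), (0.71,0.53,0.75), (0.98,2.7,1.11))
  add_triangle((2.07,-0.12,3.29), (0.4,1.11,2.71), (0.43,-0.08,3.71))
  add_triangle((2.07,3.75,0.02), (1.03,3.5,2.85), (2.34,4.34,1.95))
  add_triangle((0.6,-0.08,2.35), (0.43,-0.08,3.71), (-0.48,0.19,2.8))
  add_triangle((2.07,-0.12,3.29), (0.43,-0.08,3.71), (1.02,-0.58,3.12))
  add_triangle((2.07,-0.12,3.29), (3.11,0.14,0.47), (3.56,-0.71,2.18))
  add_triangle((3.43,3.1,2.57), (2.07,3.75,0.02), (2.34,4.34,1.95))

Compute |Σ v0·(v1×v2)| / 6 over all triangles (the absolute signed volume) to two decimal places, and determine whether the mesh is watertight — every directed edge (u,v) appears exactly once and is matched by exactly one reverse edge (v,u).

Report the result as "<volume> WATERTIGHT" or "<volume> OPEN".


26.91 WATERTIGHT

Per-triangle v0·(v1×v2)/6:
  t1: +0.4088
  t2: +1.3637
  t3: +1.2172
  t4: -0.2693
  t5: -1.2938
  t6: -0.3572
  t7: +2.9803
  t8: +0.0852
  t9: +0.2827
  t10: +4.9193
  t11: -0.3077
  t12: +2.6578
  t13: +1.0112
  t14: +0.8528
  t15: +0.2231
  t16: -0.2424
  t17: +1.4198
  t18: -0.5300
  t19: +1.3286
  t20: +3.4640
  t21: +0.5946
  t22: -0.4036
  t23: -0.4106
  t24: -0.4981
  t25: -0.3199
  t26: -0.0919
  t27: -0.3863
  t28: +2.3547
  t29: +2.1526
  t30: -0.2275
  t31: +1.7707
  t32: -0.5242
  t33: +1.2226
  t34: +0.9877
  t35: -0.0361
  t36: +0.5154
  t37: -1.1615
  t38: +2.1588
Σ = +26.9113 → |volume| = 26.91

Directed edges: 114 total, each appears once with its reverse present → watertight.
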